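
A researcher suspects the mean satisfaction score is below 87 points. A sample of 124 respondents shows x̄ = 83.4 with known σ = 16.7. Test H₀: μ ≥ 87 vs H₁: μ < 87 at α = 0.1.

z = -2.4. Critical value: -1.28. Reject H₀.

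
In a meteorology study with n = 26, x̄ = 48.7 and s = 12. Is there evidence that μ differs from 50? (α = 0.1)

t = (x̄ - μ₀)/(s/√n) = (48.7 - 50)/(12/√26) = -0.552. df = 25, critical t = ±1.708. Fail to reject H₀.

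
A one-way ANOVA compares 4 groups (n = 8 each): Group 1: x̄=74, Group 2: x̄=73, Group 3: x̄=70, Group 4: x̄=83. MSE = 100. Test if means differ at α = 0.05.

Grand mean = 75.0. SS_between = 752.0, MS_between = 250.67. F = 2.507, F_crit ≈ 2.947. Fail to reject H₀.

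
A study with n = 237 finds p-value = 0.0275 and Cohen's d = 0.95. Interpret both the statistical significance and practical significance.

Statistically significant (p = 0.0275 < 0.05). Cohen's d = 0.95 indicates a large effect size. Both statistical and practical significance should be considered.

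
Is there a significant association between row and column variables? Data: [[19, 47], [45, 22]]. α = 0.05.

χ² = 19.614. df = 1, critical = 3.841. Reject H₀. Variables are dependent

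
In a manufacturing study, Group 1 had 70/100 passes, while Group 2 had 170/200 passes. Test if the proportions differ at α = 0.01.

p̂₁ = 0.7, p̂₂ = 0.85, pooled p̂ = 0.8. z = -3.062. Critical: ±2.576. Reject H₀.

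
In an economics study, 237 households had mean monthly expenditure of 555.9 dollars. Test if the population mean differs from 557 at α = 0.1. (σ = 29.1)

z = (x̄ - μ₀)/(σ/√n) = (555.9 - 557)/(29.1/√237) = -0.582. Critical value: ±1.645. Since |-0.582| ≤ 1.645, Fail to reject H₀.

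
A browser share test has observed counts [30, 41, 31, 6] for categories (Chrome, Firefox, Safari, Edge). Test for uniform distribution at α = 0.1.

Expected = 27 each. χ² = Σ(O-E)²/E = 24.519. df = 3, critical value = 6.251. Reject H₀.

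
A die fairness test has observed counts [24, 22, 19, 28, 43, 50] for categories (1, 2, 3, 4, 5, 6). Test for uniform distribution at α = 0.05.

Expected = 31 each. χ² = Σ(O-E)²/E = 25.419. df = 5, critical value = 11.07. Reject H₀.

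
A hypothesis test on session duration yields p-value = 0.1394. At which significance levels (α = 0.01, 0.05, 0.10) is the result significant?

p = 0.1394. Not significant at any of the given levels.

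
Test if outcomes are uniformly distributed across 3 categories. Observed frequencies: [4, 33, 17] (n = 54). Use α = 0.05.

Expected = 18 each. χ² = Σ(O-E)²/E = 23.444. df = 2, critical value = 5.991. Reject H₀.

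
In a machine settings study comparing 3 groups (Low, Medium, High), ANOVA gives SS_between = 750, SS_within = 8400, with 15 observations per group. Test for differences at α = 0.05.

df_between = 2, df_within = 42. F = MS_between/MS_within = 375.0/200.0 = 1.875. F_crit ≈ 3.22. Fail to reject H₀.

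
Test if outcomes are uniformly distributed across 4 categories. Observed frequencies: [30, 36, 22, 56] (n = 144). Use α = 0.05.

Expected = 36 each. χ² = Σ(O-E)²/E = 17.556. df = 3, critical value = 7.815. Reject H₀.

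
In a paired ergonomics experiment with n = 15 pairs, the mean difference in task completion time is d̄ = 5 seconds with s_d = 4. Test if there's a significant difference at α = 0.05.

t = d̄/(s_d/√n) = 5/(4/√15) = 4.841. df = 14, critical t = ±2.145. Reject H₀.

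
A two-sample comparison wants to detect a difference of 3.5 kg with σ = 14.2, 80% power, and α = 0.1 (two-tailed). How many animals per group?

n per group = 2(z_α/2 + z_β)²σ²/d² = 2×(1.645 + 0.84)²×14.2²/3.5² = 203.3 → n = 204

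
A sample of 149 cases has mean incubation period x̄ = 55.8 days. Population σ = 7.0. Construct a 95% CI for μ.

CI = x̄ ± z*(σ/√n) = 55.8 ± 1.96(7.0/√149) = 55.8 ± 1.12 = (54.68, 56.92)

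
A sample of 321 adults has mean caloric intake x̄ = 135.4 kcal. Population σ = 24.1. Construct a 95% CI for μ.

CI = x̄ ± z*(σ/√n) = 135.4 ± 1.96(24.1/√321) = 135.4 ± 2.64 = (132.76, 138.04)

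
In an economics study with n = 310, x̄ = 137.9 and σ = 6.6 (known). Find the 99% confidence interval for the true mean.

CI = x̄ ± z*(σ/√n) = 137.9 ± 2.576(6.6/√310) = 137.9 ± 0.97 = (136.93, 138.87)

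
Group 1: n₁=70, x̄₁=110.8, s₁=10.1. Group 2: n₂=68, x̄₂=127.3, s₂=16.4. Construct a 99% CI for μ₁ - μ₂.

Difference = -16.5. SE = √(10.1²/70 + 16.4²/68) = 2.326. CI = (-22.49, -10.51)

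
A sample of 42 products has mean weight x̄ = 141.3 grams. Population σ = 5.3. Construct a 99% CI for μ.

CI = x̄ ± z*(σ/√n) = 141.3 ± 2.576(5.3/√42) = 141.3 ± 2.11 = (139.19, 143.41)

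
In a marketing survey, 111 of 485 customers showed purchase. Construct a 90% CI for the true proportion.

p̂ = 0.229. CI = p̂ ± z*√(p̂(1-p̂)/n) = (0.197, 0.26)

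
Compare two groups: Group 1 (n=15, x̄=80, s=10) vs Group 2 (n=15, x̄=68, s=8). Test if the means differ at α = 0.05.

Pooled sp = 9.06. t = 3.629, df = 28. Critical t = ±2.048. Reject H₀.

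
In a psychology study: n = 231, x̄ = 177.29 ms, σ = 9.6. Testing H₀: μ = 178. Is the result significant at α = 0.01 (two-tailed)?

z = (177.29 - 178)/(9.6/√231) = -1.124. Since |z| ≤ 2.576, not significant at α = 0.01.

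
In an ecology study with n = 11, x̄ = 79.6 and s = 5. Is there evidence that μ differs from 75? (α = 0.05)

t = (x̄ - μ₀)/(s/√n) = (79.6 - 75)/(5/√11) = 3.051. df = 10, critical t = ±2.228. Reject H₀.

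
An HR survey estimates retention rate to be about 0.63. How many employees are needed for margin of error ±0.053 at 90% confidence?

n = z²p(1-p)/E² = 1.645²×0.63×0.37/0.053² = 224.6 → n = 225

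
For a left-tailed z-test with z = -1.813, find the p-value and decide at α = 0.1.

p = P(Z < -1.813) = Φ(-1.813) ≈ 0.0349. Since p < 0.1, reject H₀ (significant) at α = 0.1.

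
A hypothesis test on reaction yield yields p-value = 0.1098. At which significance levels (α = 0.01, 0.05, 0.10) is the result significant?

p = 0.1098. Not significant at any of the given levels.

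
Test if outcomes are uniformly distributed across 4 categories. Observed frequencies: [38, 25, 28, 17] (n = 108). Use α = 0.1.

Expected = 27 each. χ² = Σ(O-E)²/E = 8.37. df = 3, critical value = 6.251. Reject H₀.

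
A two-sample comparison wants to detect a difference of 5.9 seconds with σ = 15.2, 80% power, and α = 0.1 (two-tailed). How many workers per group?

n per group = 2(z_α/2 + z_β)²σ²/d² = 2×(1.645 + 0.84)²×15.2²/5.9² = 82.0 → n = 82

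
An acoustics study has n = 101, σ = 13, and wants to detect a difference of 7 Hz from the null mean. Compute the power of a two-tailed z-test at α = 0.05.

SE = σ/√n = 13/√101 = 1.294. Non-centrality λ = d/SE = 7/1.294 = 5.411. Power ≈ Φ(λ - z_{α/2}) = Φ(5.411 - 1.96) = Φ(3.451) = 1.0.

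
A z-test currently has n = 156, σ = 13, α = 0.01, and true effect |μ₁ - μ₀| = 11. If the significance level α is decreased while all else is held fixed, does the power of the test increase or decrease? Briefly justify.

Power decreases: a smaller α raises the critical value, so less of the H₁ sampling distribution falls in the rejection region.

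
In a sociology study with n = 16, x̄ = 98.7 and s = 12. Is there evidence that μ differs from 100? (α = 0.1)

t = (x̄ - μ₀)/(s/√n) = (98.7 - 100)/(12/√16) = -0.433. df = 15, critical t = ±1.753. Fail to reject H₀.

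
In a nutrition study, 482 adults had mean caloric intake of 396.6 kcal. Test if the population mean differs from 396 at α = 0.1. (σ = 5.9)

z = (x̄ - μ₀)/(σ/√n) = (396.6 - 396)/(5.9/√482) = 2.233. Critical value: ±1.645. Since |2.233| > 1.645, Reject H₀.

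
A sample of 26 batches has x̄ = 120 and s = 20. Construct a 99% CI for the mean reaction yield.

CI = x̄ ± t*(s/√n) = 120 ± 2.787(20/√26) = (109.07, 130.93)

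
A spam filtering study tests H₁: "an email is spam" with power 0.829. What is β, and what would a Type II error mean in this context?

β = 1 - power = 1 - 0.829 = 0.171. A Type II error is failing to reject H₀ when H₀ is false (false negative) — here, failing to conclude that an email is spam when in fact it is true. Consequence: a spam email lands in the inbox.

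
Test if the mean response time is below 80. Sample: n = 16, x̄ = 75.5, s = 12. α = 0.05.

t = (75.5 - 80)/(12/√16) = -1.5, df = 15. Critical t = -1.753. Fail to reject H₀.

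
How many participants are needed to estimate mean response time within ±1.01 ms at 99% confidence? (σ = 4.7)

n = (z*σ/E)² = (2.576×4.7/1.01)² = 143.7 → n = 144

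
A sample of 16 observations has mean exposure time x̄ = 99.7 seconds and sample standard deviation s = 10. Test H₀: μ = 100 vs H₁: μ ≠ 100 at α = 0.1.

t = (x̄ - μ₀)/(s/√n) = (99.7 - 100)/(10/√16) = -0.12. df = 15, critical t = ±1.753. Fail to reject H₀.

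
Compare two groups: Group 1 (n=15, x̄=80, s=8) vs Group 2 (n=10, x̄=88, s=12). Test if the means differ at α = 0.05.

Pooled sp = 9.76. t = -2.007, df = 23. Critical t = ±2.069. Fail to reject H₀.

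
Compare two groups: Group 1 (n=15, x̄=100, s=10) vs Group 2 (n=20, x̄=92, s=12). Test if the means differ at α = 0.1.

Pooled sp = 11.2. t = 2.092, df = 33. Critical t = ±1.692. Reject H₀.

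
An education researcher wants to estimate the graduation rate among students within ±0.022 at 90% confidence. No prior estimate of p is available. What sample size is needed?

Conservative approach: use p = 0.5 (maximizes p(1-p) = 0.25). n = z²(0.25)/E² = 1.645²×0.25/0.022² = 1397.7 → n = 1398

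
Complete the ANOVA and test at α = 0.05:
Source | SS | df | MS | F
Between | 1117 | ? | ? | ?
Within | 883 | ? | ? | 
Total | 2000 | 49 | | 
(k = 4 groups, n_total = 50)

df_between = 3, df_within = 46. MS_between = 372.33, MS_within = 19.2. F = 19.397, F_crit ≈ 2.807. Reject H₀.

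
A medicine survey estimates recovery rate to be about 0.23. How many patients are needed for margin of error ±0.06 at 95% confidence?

n = z²p(1-p)/E² = 1.96²×0.23×0.77/0.06² = 189.0 → n = 189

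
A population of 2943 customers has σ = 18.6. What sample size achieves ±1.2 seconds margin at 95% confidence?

Without FPC: n₀ = (1.96×18.6/1.2)² = 922.944. With FPC: n = n₀N/(n₀+N-1) = 702.8 → n = 703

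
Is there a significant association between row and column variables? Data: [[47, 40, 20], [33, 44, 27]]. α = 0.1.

χ² = 3.641. df = 2, critical = 4.605. Fail to reject H₀. No evidence of dependence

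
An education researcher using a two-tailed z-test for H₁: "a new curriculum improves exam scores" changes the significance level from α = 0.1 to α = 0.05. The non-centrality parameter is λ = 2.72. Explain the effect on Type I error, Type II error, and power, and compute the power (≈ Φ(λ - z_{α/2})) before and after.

Decreasing α from 0.1 to 0.05:
• Type I error rate decreases (α is the Type I rate by definition).
• Critical value moves from z_{α/2} = 1.645 to 1.96, so power = Φ(λ - z_{α/2}) goes from Φ(2.72 - 1.645) = 0.859 to Φ(2.72 - 1.96) = 0.776.
• Type II error rate β = 1 - power therefore increases (0.141 → 0.224).
Appropriate when false positives are costly — here, adopting a curriculum that gives no real benefit — disruption for nothing.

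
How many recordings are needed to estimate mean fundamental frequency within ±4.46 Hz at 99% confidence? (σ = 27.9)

n = (z*σ/E)² = (2.576×27.9/4.46)² = 259.7 → n = 260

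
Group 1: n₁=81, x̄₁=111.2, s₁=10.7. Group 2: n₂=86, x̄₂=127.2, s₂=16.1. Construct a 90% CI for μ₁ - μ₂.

Difference = -16.0. SE = √(10.7²/81 + 16.1²/86) = 2.104. CI = (-19.46, -12.54)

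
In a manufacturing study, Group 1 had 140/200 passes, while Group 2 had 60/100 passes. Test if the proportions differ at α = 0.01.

p̂₁ = 0.7, p̂₂ = 0.6, pooled p̂ = 0.667. z = 1.732. Critical: ±2.576. Fail to reject H₀.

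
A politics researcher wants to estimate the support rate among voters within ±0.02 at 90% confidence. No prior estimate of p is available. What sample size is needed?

Conservative approach: use p = 0.5 (maximizes p(1-p) = 0.25). n = z²(0.25)/E² = 1.645²×0.25/0.02² = 1691.3 → n = 1692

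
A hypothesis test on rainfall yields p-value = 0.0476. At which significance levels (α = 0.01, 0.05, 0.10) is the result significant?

p = 0.0476. Significant at: α = 0.05, 0.1.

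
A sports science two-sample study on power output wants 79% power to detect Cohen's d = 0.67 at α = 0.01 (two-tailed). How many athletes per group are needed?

z_{α/2} = 2.576, z_β = Φ⁻¹(0.79) = 0.806. For medium effect (d = 0.67): n per group = 2(z_{α/2} + z_β)²/d² = 2(2.576 + 0.806)²/0.67² = 51.0 → 51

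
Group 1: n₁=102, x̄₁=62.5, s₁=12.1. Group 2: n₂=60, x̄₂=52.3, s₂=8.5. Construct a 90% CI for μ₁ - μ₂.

Difference = 10.2. SE = √(12.1²/102 + 8.5²/60) = 1.625. CI = (7.53, 12.87)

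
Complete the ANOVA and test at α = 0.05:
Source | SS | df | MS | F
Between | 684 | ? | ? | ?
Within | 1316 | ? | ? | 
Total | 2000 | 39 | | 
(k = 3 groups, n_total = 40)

df_between = 2, df_within = 37. MS_between = 342.0, MS_within = 35.57. F = 9.616, F_crit ≈ 3.252. Reject H₀.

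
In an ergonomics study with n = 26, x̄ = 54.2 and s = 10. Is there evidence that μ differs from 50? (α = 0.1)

t = (x̄ - μ₀)/(s/√n) = (54.2 - 50)/(10/√26) = 2.142. df = 25, critical t = ±1.708. Reject H₀.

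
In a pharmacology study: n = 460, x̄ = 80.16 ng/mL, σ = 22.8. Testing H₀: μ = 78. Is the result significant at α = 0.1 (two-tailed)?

z = (80.16 - 78)/(22.8/√460) = 2.032. Since |z| > 1.645, significant at α = 0.1.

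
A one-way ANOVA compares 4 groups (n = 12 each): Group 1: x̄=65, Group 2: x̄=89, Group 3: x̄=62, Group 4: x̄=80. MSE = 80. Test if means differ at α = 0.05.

Grand mean = 74.0. SS_between = 5832.0, MS_between = 1944.0. F = 24.3, F_crit ≈ 2.816. Reject H₀.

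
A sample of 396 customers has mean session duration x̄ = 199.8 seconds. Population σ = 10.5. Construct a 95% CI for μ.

CI = x̄ ± z*(σ/√n) = 199.8 ± 1.96(10.5/√396) = 199.8 ± 1.03 = (198.77, 200.83)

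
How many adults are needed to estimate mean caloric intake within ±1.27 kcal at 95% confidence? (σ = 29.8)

n = (z*σ/E)² = (1.96×29.8/1.27)² = 2115.1 → n = 2116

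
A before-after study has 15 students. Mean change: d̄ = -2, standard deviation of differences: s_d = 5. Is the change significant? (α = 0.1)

t = d̄/(s_d/√n) = -2/(5/√15) = -1.549. df = 14, critical t = ±1.761. Fail to reject H₀.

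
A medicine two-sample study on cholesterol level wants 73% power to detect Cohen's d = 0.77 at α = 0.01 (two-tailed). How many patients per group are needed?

z_{α/2} = 2.576, z_β = Φ⁻¹(0.73) = 0.613. For medium effect (d = 0.77): n per group = 2(z_{α/2} + z_β)²/d² = 2(2.576 + 0.613)²/0.77² = 34.3 → 35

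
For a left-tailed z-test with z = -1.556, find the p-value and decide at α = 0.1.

p = P(Z < -1.556) = Φ(-1.556) ≈ 0.0599. Since p < 0.1, reject H₀ (significant) at α = 0.1.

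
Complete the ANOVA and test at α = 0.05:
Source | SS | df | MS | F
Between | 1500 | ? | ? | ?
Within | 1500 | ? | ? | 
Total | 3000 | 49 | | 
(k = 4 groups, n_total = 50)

df_between = 3, df_within = 46. MS_between = 500.0, MS_within = 32.61. F = 15.333, F_crit ≈ 2.807. Reject H₀.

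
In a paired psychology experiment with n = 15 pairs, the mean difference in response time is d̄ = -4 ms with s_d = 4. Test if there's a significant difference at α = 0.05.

t = d̄/(s_d/√n) = -4/(4/√15) = -3.873. df = 14, critical t = ±2.145. Reject H₀.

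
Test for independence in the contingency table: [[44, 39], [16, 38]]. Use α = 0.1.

χ² = 7.267. df = 1, critical = 2.706. Reject H₀. Variables are dependent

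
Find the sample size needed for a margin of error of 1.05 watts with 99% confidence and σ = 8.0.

n = (z*σ/E)² = (2.576×8.0/1.05)² = 385.2 → n = 386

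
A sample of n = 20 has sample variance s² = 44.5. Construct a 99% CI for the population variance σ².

df = 19. χ²_{0.005} = 38.582, χ²_{0.995} = 6.844. CI for σ² = ((n-1)s²/χ²_{α/2}, (n-1)s²/χ²_{1-α/2}) = (19·44.5/38.582, 19·44.5/6.844) = (21.91, 123.54)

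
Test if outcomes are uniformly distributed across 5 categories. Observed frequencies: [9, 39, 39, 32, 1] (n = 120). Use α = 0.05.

Expected = 24 each. χ² = Σ(O-E)²/E = 52.833. df = 4, critical value = 9.488. Reject H₀.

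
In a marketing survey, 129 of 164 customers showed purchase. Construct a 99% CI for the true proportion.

p̂ = 0.787. CI = p̂ ± z*√(p̂(1-p̂)/n) = (0.704, 0.869)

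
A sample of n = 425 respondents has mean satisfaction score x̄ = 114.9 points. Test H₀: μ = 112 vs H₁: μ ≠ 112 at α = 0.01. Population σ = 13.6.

z = (x̄ - μ₀)/(σ/√n) = (114.9 - 112)/(13.6/√425) = 4.396. Critical value: ±2.576. Since |4.396| > 2.576, Reject H₀.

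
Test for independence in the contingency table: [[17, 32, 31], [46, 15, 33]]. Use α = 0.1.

χ² = 18.554. df = 2, critical = 4.605. Reject H₀. Variables are dependent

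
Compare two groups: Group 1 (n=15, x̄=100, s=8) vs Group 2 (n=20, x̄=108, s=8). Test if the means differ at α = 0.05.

Pooled sp = 8.0. t = -2.928, df = 33. Critical t = ±2.035. Reject H₀.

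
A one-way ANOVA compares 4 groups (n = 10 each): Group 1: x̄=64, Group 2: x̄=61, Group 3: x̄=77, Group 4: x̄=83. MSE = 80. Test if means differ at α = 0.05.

Grand mean = 71.25. SS_between = 3287.5, MS_between = 1095.83. F = 13.698, F_crit ≈ 2.866. Reject H₀.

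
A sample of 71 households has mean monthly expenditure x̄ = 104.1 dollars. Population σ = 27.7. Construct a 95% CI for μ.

CI = x̄ ± z*(σ/√n) = 104.1 ± 1.96(27.7/√71) = 104.1 ± 6.44 = (97.66, 110.54)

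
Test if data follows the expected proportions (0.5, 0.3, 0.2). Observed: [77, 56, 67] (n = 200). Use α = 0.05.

Expected: [100.0, 60.0, 40.0]. χ² = 23.782. df = 2, critical = 5.991. Reject H₀.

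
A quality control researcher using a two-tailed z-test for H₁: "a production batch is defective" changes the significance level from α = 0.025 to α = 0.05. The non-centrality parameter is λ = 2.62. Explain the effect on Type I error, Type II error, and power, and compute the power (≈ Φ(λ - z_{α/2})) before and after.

Increasing α from 0.025 to 0.05:
• Type I error rate increases (α is the Type I rate by definition).
• Critical value moves from z_{α/2} = 2.241 to 1.96, so power = Φ(λ - z_{α/2}) goes from Φ(2.62 - 2.241) = 0.648 to Φ(2.62 - 1.96) = 0.745.
• Type II error rate β = 1 - power therefore decreases (0.352 → 0.255).
Appropriate when false negatives are costly — here, shipping a defective batch — faulty products reach customers.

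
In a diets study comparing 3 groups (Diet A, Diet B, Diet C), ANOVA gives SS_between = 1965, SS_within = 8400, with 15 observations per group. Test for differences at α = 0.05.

df_between = 2, df_within = 42. F = MS_between/MS_within = 982.5/200.0 = 4.912. F_crit ≈ 3.22. Reject H₀. At least one mean differs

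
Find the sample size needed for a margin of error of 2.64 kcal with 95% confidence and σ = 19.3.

n = (z*σ/E)² = (1.96×19.3/2.64)² = 205.3 → n = 206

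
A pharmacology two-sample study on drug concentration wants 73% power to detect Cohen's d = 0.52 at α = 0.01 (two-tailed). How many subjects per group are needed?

z_{α/2} = 2.576, z_β = Φ⁻¹(0.73) = 0.613. For medium effect (d = 0.52): n per group = 2(z_{α/2} + z_β)²/d² = 2(2.576 + 0.613)²/0.52² = 75.2 → 76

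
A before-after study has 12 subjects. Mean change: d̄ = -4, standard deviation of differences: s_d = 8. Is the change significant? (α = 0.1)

t = d̄/(s_d/√n) = -4/(8/√12) = -1.732. df = 11, critical t = ±1.796. Fail to reject H₀.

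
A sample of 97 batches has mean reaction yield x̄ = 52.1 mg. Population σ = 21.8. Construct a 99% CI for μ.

CI = x̄ ± z*(σ/√n) = 52.1 ± 2.576(21.8/√97) = 52.1 ± 5.7 = (46.4, 57.8)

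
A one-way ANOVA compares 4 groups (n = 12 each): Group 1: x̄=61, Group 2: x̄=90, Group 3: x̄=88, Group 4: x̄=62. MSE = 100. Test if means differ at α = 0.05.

Grand mean = 75.25. SS_between = 9105.0, MS_between = 3035.0. F = 30.35, F_crit ≈ 2.816. Reject H₀.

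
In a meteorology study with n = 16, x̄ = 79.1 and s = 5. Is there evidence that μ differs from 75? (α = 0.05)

t = (x̄ - μ₀)/(s/√n) = (79.1 - 75)/(5/√16) = 3.28. df = 15, critical t = ±2.131. Reject H₀.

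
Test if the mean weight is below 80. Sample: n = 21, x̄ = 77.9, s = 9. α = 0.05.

t = (77.9 - 80)/(9/√21) = -1.069, df = 20. Critical t = -1.725. Fail to reject H₀.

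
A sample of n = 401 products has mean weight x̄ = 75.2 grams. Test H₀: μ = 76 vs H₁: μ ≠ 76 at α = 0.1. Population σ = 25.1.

z = (x̄ - μ₀)/(σ/√n) = (75.2 - 76)/(25.1/√401) = -0.638. Critical value: ±1.645. Since |-0.638| ≤ 1.645, Fail to reject H₀.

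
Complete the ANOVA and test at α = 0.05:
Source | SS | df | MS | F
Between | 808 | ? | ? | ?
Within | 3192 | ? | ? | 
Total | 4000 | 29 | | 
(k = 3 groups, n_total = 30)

df_between = 2, df_within = 27. MS_between = 404.0, MS_within = 118.22. F = 3.417, F_crit ≈ 3.354. Reject H₀.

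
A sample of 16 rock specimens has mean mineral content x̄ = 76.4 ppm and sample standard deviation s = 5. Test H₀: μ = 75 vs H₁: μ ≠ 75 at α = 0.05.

t = (x̄ - μ₀)/(s/√n) = (76.4 - 75)/(5/√16) = 1.12. df = 15, critical t = ±2.131. Fail to reject H₀.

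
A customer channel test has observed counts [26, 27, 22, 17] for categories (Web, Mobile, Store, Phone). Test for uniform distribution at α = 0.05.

Expected = 23 each. χ² = Σ(O-E)²/E = 2.696. df = 3, critical value = 7.815. Fail to reject H₀.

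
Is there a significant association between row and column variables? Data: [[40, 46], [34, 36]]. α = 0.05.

χ² = 0.066. df = 1, critical = 3.841. Fail to reject H₀. No evidence of dependence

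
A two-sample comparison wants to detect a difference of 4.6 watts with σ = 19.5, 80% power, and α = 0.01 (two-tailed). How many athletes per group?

n per group = 2(z_α/2 + z_β)²σ²/d² = 2×(2.576 + 0.84)²×19.5²/4.6² = 419.4 → n = 420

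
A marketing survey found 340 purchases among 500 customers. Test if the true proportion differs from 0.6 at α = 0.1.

p̂ = 0.68, p₀ = 0.6. z = (p̂ - p₀)/√(p₀(1-p₀)/n) = 3.651. Critical: ±1.645. Reject H₀.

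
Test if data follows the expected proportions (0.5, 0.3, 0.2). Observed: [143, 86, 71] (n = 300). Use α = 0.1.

Expected: [150.0, 90.0, 60.0]. χ² = 2.521. df = 2, critical = 4.605. Fail to reject H₀.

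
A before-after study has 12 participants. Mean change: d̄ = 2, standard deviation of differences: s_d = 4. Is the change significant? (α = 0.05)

t = d̄/(s_d/√n) = 2/(4/√12) = 1.732. df = 11, critical t = ±2.201. Fail to reject H₀.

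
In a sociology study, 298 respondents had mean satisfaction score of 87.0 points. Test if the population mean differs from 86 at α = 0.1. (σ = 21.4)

z = (x̄ - μ₀)/(σ/√n) = (87.0 - 86)/(21.4/√298) = 0.807. Critical value: ±1.645. Since |0.807| ≤ 1.645, Fail to reject H₀.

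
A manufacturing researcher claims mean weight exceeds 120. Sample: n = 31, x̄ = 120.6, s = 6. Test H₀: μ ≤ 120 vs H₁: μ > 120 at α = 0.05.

t = (120.6 - 120)/(6/√31) = 0.557, df = 30. Critical t = 1.697. Fail to reject H₀.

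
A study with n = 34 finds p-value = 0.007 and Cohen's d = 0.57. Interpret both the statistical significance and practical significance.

Statistically significant (p = 0.007 < 0.05). Cohen's d = 0.57 indicates a medium effect size. Both statistical and practical significance should be considered.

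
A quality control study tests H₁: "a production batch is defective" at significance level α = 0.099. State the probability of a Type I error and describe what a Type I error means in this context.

P(Type I error) = α = 0.099. A Type I error is rejecting H₀ when H₀ is actually true (false positive) — here, concluding that a production batch is defective when in fact this is not the case. Consequence: scrapping a good batch — wasted material and cost for no reason.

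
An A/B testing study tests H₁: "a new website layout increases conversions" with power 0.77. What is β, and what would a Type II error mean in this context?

β = 1 - power = 1 - 0.77 = 0.23. A Type II error is failing to reject H₀ when H₀ is false (false negative) — here, failing to conclude that a new website layout increases conversions when in fact it is true. Consequence: discarding a layout that would have improved conversions — lost revenue.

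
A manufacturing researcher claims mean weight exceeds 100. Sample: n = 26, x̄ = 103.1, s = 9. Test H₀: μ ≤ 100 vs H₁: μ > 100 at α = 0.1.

t = (103.1 - 100)/(9/√26) = 1.756, df = 25. Critical t = 1.316. Reject H₀.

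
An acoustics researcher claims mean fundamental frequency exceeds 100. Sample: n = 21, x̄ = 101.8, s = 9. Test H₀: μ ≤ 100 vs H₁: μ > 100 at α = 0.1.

t = (101.8 - 100)/(9/√21) = 0.917, df = 20. Critical t = 1.325. Fail to reject H₀.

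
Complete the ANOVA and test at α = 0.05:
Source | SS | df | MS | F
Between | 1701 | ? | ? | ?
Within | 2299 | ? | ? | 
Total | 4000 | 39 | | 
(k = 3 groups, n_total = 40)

df_between = 2, df_within = 37. MS_between = 850.5, MS_within = 62.14. F = 13.688, F_crit ≈ 3.252. Reject H₀.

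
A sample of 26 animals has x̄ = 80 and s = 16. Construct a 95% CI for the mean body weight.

CI = x̄ ± t*(s/√n) = 80 ± 2.06(16/√26) = (73.54, 86.46)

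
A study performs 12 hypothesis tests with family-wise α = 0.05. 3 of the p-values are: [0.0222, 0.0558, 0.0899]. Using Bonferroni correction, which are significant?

Bonferroni α = 0.05/12 = 0.00417. None of the given p-values are significant.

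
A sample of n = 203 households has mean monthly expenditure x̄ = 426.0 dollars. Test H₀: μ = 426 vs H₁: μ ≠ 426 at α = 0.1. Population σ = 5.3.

z = (x̄ - μ₀)/(σ/√n) = (426.0 - 426)/(5.3/√203) = 0.0. Critical value: ±1.645. Since |0.0| ≤ 1.645, Fail to reject H₀.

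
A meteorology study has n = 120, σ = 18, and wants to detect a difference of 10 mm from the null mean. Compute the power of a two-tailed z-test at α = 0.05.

SE = σ/√n = 18/√120 = 1.643. Non-centrality λ = d/SE = 10/1.643 = 6.086. Power ≈ Φ(λ - z_{α/2}) = Φ(6.086 - 1.96) = Φ(4.126) = 1.0.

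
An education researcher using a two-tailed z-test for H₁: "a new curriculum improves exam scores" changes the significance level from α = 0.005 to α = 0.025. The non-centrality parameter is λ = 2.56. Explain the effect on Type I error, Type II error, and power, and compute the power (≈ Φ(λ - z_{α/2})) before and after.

Increasing α from 0.005 to 0.025:
• Type I error rate increases (α is the Type I rate by definition).
• Critical value moves from z_{α/2} = 2.807 to 2.241, so power = Φ(λ - z_{α/2}) goes from Φ(2.56 - 2.807) = 0.402 to Φ(2.56 - 2.241) = 0.625.
• Type II error rate β = 1 - power therefore decreases (0.598 → 0.375).
Appropriate when false negatives are costly — here, keeping the old curriculum when the new one would have helped students.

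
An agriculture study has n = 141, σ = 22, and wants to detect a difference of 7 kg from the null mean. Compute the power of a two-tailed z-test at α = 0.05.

SE = σ/√n = 22/√141 = 1.853. Non-centrality λ = d/SE = 7/1.853 = 3.778. Power ≈ Φ(λ - z_{α/2}) = Φ(3.778 - 1.96) = Φ(1.818) = 0.965.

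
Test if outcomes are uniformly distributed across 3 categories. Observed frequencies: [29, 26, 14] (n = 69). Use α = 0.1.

Expected = 23 each. χ² = Σ(O-E)²/E = 5.478. df = 2, critical value = 4.605. Reject H₀.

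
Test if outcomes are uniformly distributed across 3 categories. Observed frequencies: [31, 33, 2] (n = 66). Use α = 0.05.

Expected = 22 each. χ² = Σ(O-E)²/E = 27.364. df = 2, critical value = 5.991. Reject H₀.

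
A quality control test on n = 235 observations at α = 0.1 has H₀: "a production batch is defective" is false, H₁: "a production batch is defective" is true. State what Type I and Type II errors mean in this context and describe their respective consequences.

Type I (false positive): concluding that a production batch is defective when it is not — scrapping a good batch — wasted material and cost for no reason. Type II (false negative): failing to conclude that a production batch is defective when it is — shipping a defective batch — faulty products reach customers. Which is costlier depends on domain priorities and is a judgement call rather than a statistical fact.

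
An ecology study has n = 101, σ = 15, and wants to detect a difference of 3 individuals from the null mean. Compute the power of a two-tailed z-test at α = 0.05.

SE = σ/√n = 15/√101 = 1.493. Non-centrality λ = d/SE = 3/1.493 = 2.01. Power ≈ Φ(λ - z_{α/2}) = Φ(2.01 - 1.96) = Φ(0.05) = 0.52.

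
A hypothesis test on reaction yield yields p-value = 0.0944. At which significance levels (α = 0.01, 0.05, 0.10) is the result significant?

p = 0.0944. Significant at: α = 0.1.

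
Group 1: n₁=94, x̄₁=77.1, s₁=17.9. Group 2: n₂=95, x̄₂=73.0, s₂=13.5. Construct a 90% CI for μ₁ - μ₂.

Difference = 4.1. SE = √(17.9²/94 + 13.5²/95) = 2.308. CI = (0.3, 7.9)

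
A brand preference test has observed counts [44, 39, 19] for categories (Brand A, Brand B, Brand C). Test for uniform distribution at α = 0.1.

Expected = 34 each. χ² = Σ(O-E)²/E = 10.294. df = 2, critical value = 4.605. Reject H₀.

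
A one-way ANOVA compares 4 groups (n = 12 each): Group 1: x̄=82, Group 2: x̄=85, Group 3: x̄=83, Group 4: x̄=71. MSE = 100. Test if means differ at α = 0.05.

Grand mean = 80.25. SS_between = 1425.0, MS_between = 475.0. F = 4.75, F_crit ≈ 2.816. Reject H₀.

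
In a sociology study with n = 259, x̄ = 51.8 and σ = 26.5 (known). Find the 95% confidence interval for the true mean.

CI = x̄ ± z*(σ/√n) = 51.8 ± 1.96(26.5/√259) = 51.8 ± 3.23 = (48.57, 55.03)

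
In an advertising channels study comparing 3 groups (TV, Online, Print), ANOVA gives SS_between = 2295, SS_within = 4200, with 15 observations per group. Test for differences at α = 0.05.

df_between = 2, df_within = 42. F = MS_between/MS_within = 1147.5/100.0 = 11.475. F_crit ≈ 3.22. Reject H₀. At least one mean differs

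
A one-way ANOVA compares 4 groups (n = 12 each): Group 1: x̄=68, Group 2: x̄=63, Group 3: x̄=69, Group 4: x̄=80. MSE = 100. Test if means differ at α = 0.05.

Grand mean = 70.0. SS_between = 1848.0, MS_between = 616.0. F = 6.16, F_crit ≈ 2.816. Reject H₀.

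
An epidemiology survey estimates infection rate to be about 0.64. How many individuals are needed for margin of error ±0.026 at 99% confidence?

n = z²p(1-p)/E² = 2.576²×0.64×0.36/0.026² = 2261.7 → n = 2262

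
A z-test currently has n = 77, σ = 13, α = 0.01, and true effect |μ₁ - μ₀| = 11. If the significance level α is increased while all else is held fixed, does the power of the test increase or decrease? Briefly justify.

Power increases: a larger α lowers the critical value, so more of the H₁ sampling distribution falls in the rejection region.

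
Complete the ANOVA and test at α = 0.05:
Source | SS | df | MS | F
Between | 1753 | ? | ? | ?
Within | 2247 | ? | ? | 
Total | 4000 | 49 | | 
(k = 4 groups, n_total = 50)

df_between = 3, df_within = 46. MS_between = 584.33, MS_within = 48.85. F = 11.962, F_crit ≈ 2.807. Reject H₀.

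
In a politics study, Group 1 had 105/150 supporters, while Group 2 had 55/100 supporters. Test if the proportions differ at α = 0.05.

p̂₁ = 0.7, p̂₂ = 0.55, pooled p̂ = 0.64. z = 2.421. Critical: ±1.96. Reject H₀.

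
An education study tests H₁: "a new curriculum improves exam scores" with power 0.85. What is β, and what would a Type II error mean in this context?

β = 1 - power = 1 - 0.85 = 0.15. A Type II error is failing to reject H₀ when H₀ is false (false negative) — here, failing to conclude that a new curriculum improves exam scores when in fact it is true. Consequence: keeping the old curriculum when the new one would have helped students.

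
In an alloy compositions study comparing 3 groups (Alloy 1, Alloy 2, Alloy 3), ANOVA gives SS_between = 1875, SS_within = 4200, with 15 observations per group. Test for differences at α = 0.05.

df_between = 2, df_within = 42. F = MS_between/MS_within = 937.5/100.0 = 9.375. F_crit ≈ 3.22. Reject H₀. At least one mean differs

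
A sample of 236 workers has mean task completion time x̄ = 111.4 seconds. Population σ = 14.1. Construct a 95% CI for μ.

CI = x̄ ± z*(σ/√n) = 111.4 ± 1.96(14.1/√236) = 111.4 ± 1.8 = (109.6, 113.2)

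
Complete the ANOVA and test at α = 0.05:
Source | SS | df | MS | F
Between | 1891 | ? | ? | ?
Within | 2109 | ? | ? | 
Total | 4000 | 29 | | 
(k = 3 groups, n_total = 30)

df_between = 2, df_within = 27. MS_between = 945.5, MS_within = 78.11. F = 12.105, F_crit ≈ 3.354. Reject H₀.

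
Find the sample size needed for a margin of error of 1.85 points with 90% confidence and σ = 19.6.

n = (z*σ/E)² = (1.645×19.6/1.85)² = 303.7 → n = 304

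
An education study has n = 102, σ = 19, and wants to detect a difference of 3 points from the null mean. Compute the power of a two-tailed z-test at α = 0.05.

SE = σ/√n = 19/√102 = 1.881. Non-centrality λ = d/SE = 3/1.881 = 1.595. Power ≈ Φ(λ - z_{α/2}) = Φ(1.595 - 1.96) = Φ(-0.365) = 0.357.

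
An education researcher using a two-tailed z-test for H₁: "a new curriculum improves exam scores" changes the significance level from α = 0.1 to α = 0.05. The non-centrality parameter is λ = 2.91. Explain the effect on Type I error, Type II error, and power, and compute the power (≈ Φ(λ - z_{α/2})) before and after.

Decreasing α from 0.1 to 0.05:
• Type I error rate decreases (α is the Type I rate by definition).
• Critical value moves from z_{α/2} = 1.645 to 1.96, so power = Φ(λ - z_{α/2}) goes from Φ(2.91 - 1.645) = 0.897 to Φ(2.91 - 1.96) = 0.829.
• Type II error rate β = 1 - power therefore increases (0.103 → 0.171).
Appropriate when false positives are costly — here, adopting a curriculum that gives no real benefit — disruption for nothing.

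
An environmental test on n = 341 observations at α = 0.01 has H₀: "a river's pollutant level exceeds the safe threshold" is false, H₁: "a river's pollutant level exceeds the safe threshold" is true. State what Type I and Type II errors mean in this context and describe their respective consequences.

Type I (false positive): concluding that a river's pollutant level exceeds the safe threshold when it is not — shutting down a compliant factory unnecessarily. Type II (false negative): failing to conclude that a river's pollutant level exceeds the safe threshold when it is — allowing unsafe pollution to continue. Which is costlier depends on domain priorities and is a judgement call rather than a statistical fact.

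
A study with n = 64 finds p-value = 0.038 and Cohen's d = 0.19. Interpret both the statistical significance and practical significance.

Statistically significant (p = 0.038 < 0.05). Cohen's d = 0.19 indicates a very small effect size. Both statistical and practical significance should be considered.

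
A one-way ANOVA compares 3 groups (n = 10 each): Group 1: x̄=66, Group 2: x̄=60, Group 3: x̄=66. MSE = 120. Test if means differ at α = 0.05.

Grand mean = 64.0. SS_between = 240.0, MS_between = 120.0. F = 1.0, F_crit ≈ 3.354. Fail to reject H₀.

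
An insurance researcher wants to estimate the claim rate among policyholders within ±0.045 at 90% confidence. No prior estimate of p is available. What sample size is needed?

Conservative approach: use p = 0.5 (maximizes p(1-p) = 0.25). n = z²(0.25)/E² = 1.645²×0.25/0.045² = 334.1 → n = 335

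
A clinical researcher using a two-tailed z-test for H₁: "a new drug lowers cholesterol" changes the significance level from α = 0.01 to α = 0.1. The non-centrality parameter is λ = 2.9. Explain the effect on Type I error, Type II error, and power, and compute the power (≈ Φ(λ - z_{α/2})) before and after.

Increasing α from 0.01 to 0.1:
• Type I error rate increases (α is the Type I rate by definition).
• Critical value moves from z_{α/2} = 2.576 to 1.645, so power = Φ(λ - z_{α/2}) goes from Φ(2.9 - 2.576) = 0.627 to Φ(2.9 - 1.645) = 0.895.
• Type II error rate β = 1 - power therefore decreases (0.373 → 0.105).
Appropriate when false negatives are costly — here, shelving an effective drug — patients miss out on a treatment that would have helped.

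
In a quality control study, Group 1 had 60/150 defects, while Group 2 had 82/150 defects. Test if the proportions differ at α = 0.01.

p̂₁ = 0.4, p̂₂ = 0.547, pooled p̂ = 0.473. z = -2.544. Critical: ±2.576. Fail to reject H₀.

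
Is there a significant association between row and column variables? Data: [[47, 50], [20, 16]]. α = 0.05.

χ² = 0.53. df = 1, critical = 3.841. Fail to reject H₀. No evidence of dependence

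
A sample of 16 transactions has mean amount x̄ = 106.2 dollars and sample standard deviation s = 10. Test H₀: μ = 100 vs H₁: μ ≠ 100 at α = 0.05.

t = (x̄ - μ₀)/(s/√n) = (106.2 - 100)/(10/√16) = 2.48. df = 15, critical t = ±2.131. Reject H₀.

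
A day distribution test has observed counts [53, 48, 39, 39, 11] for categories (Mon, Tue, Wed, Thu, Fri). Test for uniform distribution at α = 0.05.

Expected = 38 each. χ² = Σ(O-E)²/E = 27.789. df = 4, critical value = 9.488. Reject H₀.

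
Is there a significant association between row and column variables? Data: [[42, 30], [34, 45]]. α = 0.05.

χ² = 3.525. df = 1, critical = 3.841. Fail to reject H₀. No evidence of dependence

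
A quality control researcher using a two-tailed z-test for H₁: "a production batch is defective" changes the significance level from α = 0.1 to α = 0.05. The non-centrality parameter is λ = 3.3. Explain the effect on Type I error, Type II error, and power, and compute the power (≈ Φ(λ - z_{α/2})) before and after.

Decreasing α from 0.1 to 0.05:
• Type I error rate decreases (α is the Type I rate by definition).
• Critical value moves from z_{α/2} = 1.645 to 1.96, so power = Φ(λ - z_{α/2}) goes from Φ(3.3 - 1.645) = 0.951 to Φ(3.3 - 1.96) = 0.91.
• Type II error rate β = 1 - power therefore increases (0.049 → 0.09).
Appropriate when false positives are costly — here, scrapping a good batch — wasted material and cost for no reason.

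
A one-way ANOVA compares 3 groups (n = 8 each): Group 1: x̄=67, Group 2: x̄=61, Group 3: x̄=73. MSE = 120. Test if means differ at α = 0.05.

Grand mean = 67.0. SS_between = 576.0, MS_between = 288.0. F = 2.4, F_crit ≈ 3.467. Fail to reject H₀.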